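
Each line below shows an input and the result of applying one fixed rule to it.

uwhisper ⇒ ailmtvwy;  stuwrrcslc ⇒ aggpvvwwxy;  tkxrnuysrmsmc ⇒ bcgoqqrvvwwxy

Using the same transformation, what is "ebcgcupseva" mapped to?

efggiiktwyz

The transformation: shift every letter 4 places forward in the alphabet (wrapping around), then sort the characters into alphabetical order.
For "ebcgcupseva", step one produces "ifgkgytwize"; step two turns that into "efggiiktwyz".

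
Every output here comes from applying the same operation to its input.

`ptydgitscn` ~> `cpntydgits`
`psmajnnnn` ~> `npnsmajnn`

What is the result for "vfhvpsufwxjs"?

Looking at the pairs, the operation is to swap the first and last characters, then move the last 2 characters to the front (rotate right by 2).
For "vfhvpsufwxjs", step one produces "sfhvpsufwxjv"; step two turns that into "jvsfhvpsufwx".
(Check on "psmajnnnn": → "nsmajnnnp" → "npnsmajnn" ✓)

jvsfhvpsufwx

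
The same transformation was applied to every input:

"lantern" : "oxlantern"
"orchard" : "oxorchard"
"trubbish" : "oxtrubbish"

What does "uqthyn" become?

What's happening: prepend "ox".
So "uqthyn" becomes "oxuqthyn".

oxuqthyn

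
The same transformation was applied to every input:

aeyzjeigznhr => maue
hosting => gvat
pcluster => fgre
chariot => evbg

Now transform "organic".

navp

The rule is to shift every letter 13 places forward in the alphabet (wrapping around) — i.e. ROT13, then keep only the last 4 characters.
"organic" → "betnavp" → "navp".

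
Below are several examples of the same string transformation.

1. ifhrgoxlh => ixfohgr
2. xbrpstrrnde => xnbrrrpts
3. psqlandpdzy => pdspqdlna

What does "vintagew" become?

What's happening: delete the last 2 characters, then take characters alternately from the front and the back (1st, last, 2nd, 2nd-last, ...).
Applying both steps to "vintagew": "vintag", then "vgiant".

vgiant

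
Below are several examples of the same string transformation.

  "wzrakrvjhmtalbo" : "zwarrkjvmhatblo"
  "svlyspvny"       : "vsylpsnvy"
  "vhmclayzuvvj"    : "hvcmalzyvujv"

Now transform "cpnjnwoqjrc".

Rule — swap each adjacent pair of characters (1↔2, 3↔4, ...).
So "cpnjnwoqjrc" becomes "pcjnwnqorjc".

pcjnwnqorjc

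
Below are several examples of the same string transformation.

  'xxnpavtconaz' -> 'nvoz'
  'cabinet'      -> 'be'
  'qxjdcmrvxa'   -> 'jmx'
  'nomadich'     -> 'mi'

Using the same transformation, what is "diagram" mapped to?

In each case the input is transformed by: keep one character in every 3, starting at position 3 (positions 3rd, 6th, 9th, ...).
So "diagram" becomes "aa".

aa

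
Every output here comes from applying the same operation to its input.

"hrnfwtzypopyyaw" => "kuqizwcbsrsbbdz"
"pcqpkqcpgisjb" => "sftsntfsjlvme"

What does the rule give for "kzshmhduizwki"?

ncvkpkgxlcznl

Each output is the input with this applied: shift every letter 3 places forward in the alphabet (wrapping around).
On "kzshmhduizwki" that produces "ncvkpkgxlcznl".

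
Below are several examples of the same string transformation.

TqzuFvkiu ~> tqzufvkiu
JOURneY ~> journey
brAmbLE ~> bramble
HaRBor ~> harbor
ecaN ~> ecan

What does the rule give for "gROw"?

grow

In each case the input is transformed by: convert every letter to lowercase.
Applying that to "gROw" gives "grow".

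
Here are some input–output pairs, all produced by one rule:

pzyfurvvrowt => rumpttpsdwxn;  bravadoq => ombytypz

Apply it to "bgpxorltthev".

tcfrrjpmvnez

Looking at the pairs, the operation is to reverse the string, then shift every letter 2 places backward in the alphabet (wrapping around).
Applying that to "bgpxorltthev" gives "tcfrrjpmvnez".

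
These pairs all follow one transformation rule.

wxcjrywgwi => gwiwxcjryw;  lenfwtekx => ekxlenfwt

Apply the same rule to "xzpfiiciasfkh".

Each output is the input with this applied: move the last 3 characters to the front (rotate right by 3).
On "xzpfiiciasfkh" that produces "fkhxzpfiicias".

fkhxzpfiicias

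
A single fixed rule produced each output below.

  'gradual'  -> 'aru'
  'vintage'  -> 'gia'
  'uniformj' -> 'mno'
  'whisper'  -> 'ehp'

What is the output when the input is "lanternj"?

Rule — move the last 2 characters to the front (rotate right by 2), then keep one character in every 3, starting at position 1 (positions 1st, 4th, 7th, ...).
Applying both steps to "lanternj": "njlanter", then "nae".
(Check on "gradual": → "algradu" → "aru" ✓)

nae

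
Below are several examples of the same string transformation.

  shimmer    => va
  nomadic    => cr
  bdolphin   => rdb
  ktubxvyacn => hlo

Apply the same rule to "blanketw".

zyk

Looking at the pairs, the operation is to shift every letter 12 places backward in the alphabet (wrapping around), then keep one character in every 3, starting at position 2 (positions 2nd, 5th, 8th, ...).
On "blanketw": the first step gives "pzobyshk", and the second then gives "zyk".
(Check on "shimmer": → "gvwaasf" → "va" ✓)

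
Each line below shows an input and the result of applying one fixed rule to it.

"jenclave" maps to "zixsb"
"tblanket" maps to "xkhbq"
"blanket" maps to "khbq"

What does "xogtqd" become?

qna

The rule is to shift every letter 3 places backward in the alphabet (wrapping around), then delete the first 3 characters.
Starting from "xogtqd": after the first operation, "uldqna"; after the second, "qna".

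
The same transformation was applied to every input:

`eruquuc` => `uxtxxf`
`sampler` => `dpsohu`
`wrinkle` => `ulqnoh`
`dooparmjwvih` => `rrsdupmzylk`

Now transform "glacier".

The transformation: shift every letter 3 places forward in the alphabet (wrapping around), then delete the first character.
Starting from "glacier": after the first operation, "jodflhu"; after the second, "odflhu".
(Check on "dooparmjwvih": → "grrsdupmzylk" → "rrsdupmzylk" ✓)

odflhu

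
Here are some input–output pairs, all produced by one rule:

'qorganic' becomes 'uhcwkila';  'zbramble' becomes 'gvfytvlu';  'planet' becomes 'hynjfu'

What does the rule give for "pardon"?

xihjul

The rule is to swap the front and back halves of the string, then shift every letter 6 places backward in the alphabet (wrapping around).
Starting from "pardon": after the first operation, "donpar"; after the second, "xihjul".
(Check on "planet": → "netpla" → "hynjfu" ✓)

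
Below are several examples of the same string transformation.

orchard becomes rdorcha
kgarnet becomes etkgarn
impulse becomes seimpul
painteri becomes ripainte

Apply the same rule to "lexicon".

onlexic

Each output is the input with this applied: move the last 2 characters to the front (rotate right by 2).
On "lexicon" that produces "onlexic".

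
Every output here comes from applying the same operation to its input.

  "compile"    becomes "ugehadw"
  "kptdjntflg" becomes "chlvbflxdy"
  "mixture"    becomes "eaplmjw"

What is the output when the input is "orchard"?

gjuzsjv

In each case the input is transformed by: shift every letter 8 places backward in the alphabet (wrapping around).
So "orchard" becomes "gjuzsjv".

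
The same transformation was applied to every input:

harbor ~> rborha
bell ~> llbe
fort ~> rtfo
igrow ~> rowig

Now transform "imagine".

In each case the input is transformed by: move the first 2 characters to the end (rotate left by 2).
On "imagine" that produces "agineim".

agineim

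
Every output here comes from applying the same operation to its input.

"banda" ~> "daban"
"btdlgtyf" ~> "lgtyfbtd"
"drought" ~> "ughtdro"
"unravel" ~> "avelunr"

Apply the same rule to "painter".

The transformation: move the first 3 characters to the end (rotate left by 3).
Doing the same to "painter": "nterpai".

nterpai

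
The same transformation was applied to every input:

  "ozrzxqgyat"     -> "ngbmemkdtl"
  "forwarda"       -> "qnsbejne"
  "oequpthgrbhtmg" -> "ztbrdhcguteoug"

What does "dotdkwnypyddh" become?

quqbgqxjalclq

The pattern: shift every letter 13 places forward in the alphabet (wrapping around) — i.e. ROT13, then move the last 2 characters to the front (rotate right by 2).
On "dotdkwnypyddh" that produces "quqbgqxjalclq".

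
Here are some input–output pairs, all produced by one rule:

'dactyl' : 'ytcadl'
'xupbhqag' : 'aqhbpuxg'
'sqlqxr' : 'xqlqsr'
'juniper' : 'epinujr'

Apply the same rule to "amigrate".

In each case the input is transformed by: reverse the string, then move the first character to the end.
"amigrate" → "etargima" → "targimae".

targimae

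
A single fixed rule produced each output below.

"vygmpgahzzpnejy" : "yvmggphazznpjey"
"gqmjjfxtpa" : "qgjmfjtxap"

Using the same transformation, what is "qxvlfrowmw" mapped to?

xqlvrfwowm

The pattern: swap each adjacent pair of characters (1↔2, 3↔4, ...).
On "qxvlfrowmw" that produces "xqlvrfwowm".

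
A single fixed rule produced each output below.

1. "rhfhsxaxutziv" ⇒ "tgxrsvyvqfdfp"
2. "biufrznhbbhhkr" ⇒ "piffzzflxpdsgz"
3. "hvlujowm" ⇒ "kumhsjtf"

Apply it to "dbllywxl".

jvuwjjzb

The transformation: reverse the string, then shift every letter 2 places backward in the alphabet (wrapping around).
For "dbllywxl" the result is "jvuwjjzb".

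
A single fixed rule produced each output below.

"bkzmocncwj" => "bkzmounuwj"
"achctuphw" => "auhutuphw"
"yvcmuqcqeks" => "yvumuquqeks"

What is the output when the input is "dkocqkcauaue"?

Rule — replace every "c" with "u".
Doing the same to "dkocqkcauaue": "dkouqkuauaue".

dkouqkuauaue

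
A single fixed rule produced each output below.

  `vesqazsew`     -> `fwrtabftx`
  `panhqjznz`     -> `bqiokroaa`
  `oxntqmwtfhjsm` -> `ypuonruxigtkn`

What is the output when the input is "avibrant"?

Rule — shift every letter 1 place forward in the alphabet (wrapping around), then swap each adjacent pair of characters (1↔2, 3↔4, ...).
Applying that to "avibrant" gives "wbcjbsuo".
(Check on "vesqazsew": → "wftrbatfx" → "fwrtabftx" ✓)

wbcjbsuo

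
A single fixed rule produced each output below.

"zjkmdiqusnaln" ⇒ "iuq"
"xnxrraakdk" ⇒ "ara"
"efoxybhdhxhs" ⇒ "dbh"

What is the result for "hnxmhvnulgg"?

Each output is the input with this applied: take characters alternately from the front and the back (1st, last, 2nd, 2nd-last, ...), then keep only the last 3 characters.
On "hnxmhvnulgg" that produces "hnv".
(Check on "efoxybhdhxhs": → "esfhoxxhydbh" → "dbh" ✓)

hnv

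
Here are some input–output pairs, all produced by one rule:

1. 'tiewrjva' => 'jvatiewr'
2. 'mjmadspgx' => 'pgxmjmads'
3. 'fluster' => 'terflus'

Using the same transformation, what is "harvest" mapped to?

What's happening: move the last 3 characters to the front (rotate right by 3).
Applying that to "harvest" gives "estharv".

estharv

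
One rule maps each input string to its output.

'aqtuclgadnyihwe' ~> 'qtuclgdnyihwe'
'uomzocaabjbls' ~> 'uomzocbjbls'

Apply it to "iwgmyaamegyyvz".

Rule — remove every "a".
On "iwgmyaamegyyvz" that produces "iwgmymegyyvz".

iwgmymegyyvz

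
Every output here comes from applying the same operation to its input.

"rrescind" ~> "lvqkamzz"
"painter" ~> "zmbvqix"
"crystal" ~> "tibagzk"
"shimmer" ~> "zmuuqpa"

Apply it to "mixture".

mzcbfqu

The transformation: reverse the string, then shift every letter 8 places forward in the alphabet (wrapping around).
Starting from "mixture": after the first operation, "erutxim"; after the second, "mzcbfqu".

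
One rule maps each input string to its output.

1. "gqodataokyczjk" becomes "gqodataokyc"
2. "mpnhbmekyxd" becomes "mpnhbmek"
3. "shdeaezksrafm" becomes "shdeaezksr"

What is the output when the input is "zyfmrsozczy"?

zyfmrsoz

The rule is to delete the last 3 characters.
Doing the same to "zyfmrsozczy": "zyfmrsoz".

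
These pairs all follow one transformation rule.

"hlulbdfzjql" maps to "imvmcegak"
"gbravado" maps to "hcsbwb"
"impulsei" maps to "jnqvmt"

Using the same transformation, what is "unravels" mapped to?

Looking at the pairs, the operation is to delete the last 2 characters, then shift every letter 1 place forward in the alphabet (wrapping around).
Working it through for "unravels": intermediate "unrave", final "vosbwf".

vosbwf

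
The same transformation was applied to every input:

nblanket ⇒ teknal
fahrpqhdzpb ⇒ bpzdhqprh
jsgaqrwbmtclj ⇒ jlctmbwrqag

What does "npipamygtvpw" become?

What's happening: delete the first 2 characters, then reverse the string.
"npipamygtvpw" → "ipamygtvpw" → "wpvtgymapi".
(Check on "nblanket": → "lanket" → "teknal" ✓)

wpvtgymapi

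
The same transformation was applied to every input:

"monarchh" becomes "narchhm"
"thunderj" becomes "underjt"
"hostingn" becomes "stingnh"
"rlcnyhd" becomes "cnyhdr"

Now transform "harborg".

Rule — move the first 2 characters to the end (rotate left by 2), then delete the last character.
Starting from "harborg": after the first operation, "rborgha"; after the second, "rborgh".

rborgh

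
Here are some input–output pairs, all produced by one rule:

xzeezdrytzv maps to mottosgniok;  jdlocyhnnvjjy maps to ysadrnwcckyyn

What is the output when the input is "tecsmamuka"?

Looking at the pairs, the operation is to shift every letter 11 places backward in the alphabet (wrapping around).
Applying that to "tecsmamuka" gives "itrhbpbjzp".

itrhbpbjzp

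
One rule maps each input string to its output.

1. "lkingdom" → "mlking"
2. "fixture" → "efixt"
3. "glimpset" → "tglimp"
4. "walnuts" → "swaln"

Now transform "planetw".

Each output is the input with this applied: move the last 3 characters to the front (rotate right by 3), then delete the first 2 characters.
On "planetw": the first step gives "etwplan", and the second then gives "wplan".

wplan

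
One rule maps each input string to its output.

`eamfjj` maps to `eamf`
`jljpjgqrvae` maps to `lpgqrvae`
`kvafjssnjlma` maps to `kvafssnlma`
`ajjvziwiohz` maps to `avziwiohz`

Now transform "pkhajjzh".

pkhazh

The rule is to remove every "j".
"pkhajjzh" → "pkhazh".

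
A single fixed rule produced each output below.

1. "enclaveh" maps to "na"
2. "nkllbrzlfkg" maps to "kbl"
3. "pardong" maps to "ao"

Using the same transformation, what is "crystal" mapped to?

Rule — move the last character to the front, then keep one character in every 3, starting at position 3 (positions 3rd, 6th, 9th, ...).
"crystal" → "lcrysta" → "rt".

rt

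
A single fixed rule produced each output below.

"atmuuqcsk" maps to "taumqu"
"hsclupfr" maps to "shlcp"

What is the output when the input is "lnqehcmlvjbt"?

What's happening: swap each adjacent pair of characters (1↔2, 3↔4, ...), then delete the last 3 characters.
Applying that to "lnqehcmlvjbt" gives "nleqchlmj".

nleqchlmj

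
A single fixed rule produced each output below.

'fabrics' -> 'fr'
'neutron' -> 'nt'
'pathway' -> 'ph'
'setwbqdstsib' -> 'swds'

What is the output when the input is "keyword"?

The pattern: move the last 2 characters to the front (rotate right by 2), then keep one character in every 3, starting at position 3 (positions 3rd, 6th, 9th, ...).
For "keyword", step one produces "rdkeywo"; step two turns that into "kw".

kw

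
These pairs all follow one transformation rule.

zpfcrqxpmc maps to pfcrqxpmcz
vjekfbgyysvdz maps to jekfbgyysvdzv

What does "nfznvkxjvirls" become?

fznvkxjvirlsn

In each case the input is transformed by: move the first character to the end.
On "nfznvkxjvirls" that produces "fznvkxjvirlsn".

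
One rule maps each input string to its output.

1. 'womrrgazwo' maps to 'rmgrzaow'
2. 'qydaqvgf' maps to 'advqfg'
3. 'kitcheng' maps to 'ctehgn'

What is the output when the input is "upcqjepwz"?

qcejwpz

Each output is the input with this applied: swap each adjacent pair of characters (1↔2, 3↔4, ...), then delete the first 2 characters.
"upcqjepwz" → "qcejwpz".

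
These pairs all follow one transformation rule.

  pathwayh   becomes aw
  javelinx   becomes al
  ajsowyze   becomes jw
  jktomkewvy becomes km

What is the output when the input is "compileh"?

oi

The transformation: keep one character in every 3, starting at position 2 (positions 2nd, 5th, 8th, ...), then delete the last character.
On "compileh" that produces "oi".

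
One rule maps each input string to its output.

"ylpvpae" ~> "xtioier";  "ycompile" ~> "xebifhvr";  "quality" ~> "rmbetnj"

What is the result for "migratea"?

txmtkzbf

Looking at the pairs, the operation is to shift every letter 7 places backward in the alphabet (wrapping around), then reverse the string.
Applying both steps to "migratea": "fbzktmxt", then "txmtkzbf".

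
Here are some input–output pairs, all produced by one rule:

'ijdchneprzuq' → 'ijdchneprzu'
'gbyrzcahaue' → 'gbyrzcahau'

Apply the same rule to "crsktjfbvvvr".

Each output is the input with this applied: delete the last character.
On "crsktjfbvvvr" that produces "crsktjfbvvv".

crsktjfbvvv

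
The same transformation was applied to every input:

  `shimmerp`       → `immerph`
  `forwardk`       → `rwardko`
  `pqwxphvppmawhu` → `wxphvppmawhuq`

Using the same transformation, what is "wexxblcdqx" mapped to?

Looking at the pairs, the operation is to delete the first character, then move the first character to the end.
Starting from "wexxblcdqx": after the first operation, "exxblcdqx"; after the second, "xxblcdqxe".

xxblcdqxe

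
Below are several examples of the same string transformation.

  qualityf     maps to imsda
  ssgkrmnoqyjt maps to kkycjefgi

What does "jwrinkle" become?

What's happening: delete the last 3 characters, then shift every letter 8 places backward in the alphabet (wrapping around).
For "jwrinkle", step one produces "jwrin"; step two turns that into "bojaf".

bojaf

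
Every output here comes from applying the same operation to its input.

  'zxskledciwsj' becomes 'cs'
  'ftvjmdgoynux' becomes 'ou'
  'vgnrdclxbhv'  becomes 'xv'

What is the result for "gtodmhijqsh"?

jh

Rule — keep one character in every 3, starting at position 2 (positions 2nd, 5th, 8th, ...), then delete the first 2 characters.
Applying both steps to "gtodmhijqsh": "tmjh", then "jh".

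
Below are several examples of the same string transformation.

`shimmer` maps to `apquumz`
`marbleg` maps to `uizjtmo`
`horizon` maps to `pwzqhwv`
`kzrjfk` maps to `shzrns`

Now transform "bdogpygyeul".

jlwoxgogmct

Each output is the input with this applied: shift every letter 8 places forward in the alphabet (wrapping around).
"bdogpygyeul" → "jlwoxgogmct".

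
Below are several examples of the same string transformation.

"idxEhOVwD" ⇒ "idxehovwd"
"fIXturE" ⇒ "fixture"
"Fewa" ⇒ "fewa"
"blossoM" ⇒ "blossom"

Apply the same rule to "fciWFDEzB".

fciwfdezb

What's happening: convert every letter to lowercase.
For "fciWFDEzB" the result is "fciwfdezb".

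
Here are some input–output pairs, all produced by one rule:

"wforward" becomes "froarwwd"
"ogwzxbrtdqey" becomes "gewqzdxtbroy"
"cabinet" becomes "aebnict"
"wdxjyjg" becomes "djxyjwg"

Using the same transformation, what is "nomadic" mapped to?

Looking at the pairs, the operation is to take characters alternately from the front and the back (1st, last, 2nd, 2nd-last, ...), then move the first 2 characters to the end (rotate left by 2).
"nomadic" → "ncoimda" → "oimdanc".
(Check on "cabinet": → "ctaebni" → "aebnict" ✓)

oimdanc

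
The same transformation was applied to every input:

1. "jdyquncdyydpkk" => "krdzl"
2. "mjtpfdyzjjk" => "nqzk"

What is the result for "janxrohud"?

kyi

Rule — shift every letter 1 place forward in the alphabet (wrapping around), then keep one character in every 3, starting at position 1 (positions 1st, 4th, 7th, ...).
For "janxrohud", step one produces "kboyspive"; step two turns that into "kyi".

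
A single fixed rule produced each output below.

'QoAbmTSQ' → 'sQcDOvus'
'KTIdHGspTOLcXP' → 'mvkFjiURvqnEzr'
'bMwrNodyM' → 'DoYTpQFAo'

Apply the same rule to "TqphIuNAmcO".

vSRJkWpcOEq

Rule — flip the case of every letter, then shift every letter 2 places forward in the alphabet (wrapping around).
"TqphIuNAmcO" → "tQPHiUnaMCo" → "vSRJkWpcOEq".
(Check on "bMwrNodyM": → "BmWRnODYm" → "DoYTpQFAo" ✓)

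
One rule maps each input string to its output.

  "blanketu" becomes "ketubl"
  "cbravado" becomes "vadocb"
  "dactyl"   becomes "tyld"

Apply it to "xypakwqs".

kwqsxy

What's happening: swap the front and back halves of the string, then delete the last 2 characters.
Applying both steps to "xypakwqs": "kwqsxypa", then "kwqsxy".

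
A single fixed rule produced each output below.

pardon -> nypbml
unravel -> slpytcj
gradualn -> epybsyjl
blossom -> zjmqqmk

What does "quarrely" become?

osyppcjw

Rule — shift every letter 2 places backward in the alphabet (wrapping around).
On "quarrely" that produces "osyppcjw".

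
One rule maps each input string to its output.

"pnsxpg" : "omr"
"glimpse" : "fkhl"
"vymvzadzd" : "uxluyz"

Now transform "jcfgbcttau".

ibefabs

The rule is to delete the last 3 characters, then shift every letter 1 place backward in the alphabet (wrapping around).
For "jcfgbcttau", step one produces "jcfgbct"; step two turns that into "ibefabs".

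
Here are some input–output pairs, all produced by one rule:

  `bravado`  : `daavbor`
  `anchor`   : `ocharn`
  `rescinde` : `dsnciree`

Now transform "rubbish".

What's happening: take characters alternately from the front and the back (1st, last, 2nd, 2nd-last, ...), then move the first 3 characters to the end (rotate left by 3).
Starting from "rubbish": after the first operation, "rhusbib"; after the second, "sbibrhu".

sbibrhu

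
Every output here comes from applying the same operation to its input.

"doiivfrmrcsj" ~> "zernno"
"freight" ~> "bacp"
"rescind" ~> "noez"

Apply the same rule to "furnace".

The pattern: keep every other character starting from the first (positions 1st, 3rd, 5th, ...), then shift every letter 4 places backward in the alphabet (wrapping around).
Starting from "furnace": after the first operation, "frae"; after the second, "bnwa".

bnwa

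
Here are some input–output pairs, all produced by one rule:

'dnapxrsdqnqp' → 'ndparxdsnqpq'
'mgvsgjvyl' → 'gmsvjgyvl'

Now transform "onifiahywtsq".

nofiaiyhtwqs

In each case the input is transformed by: swap each adjacent pair of characters (1↔2, 3↔4, ...).
"onifiahywtsq" → "nofiaiyhtwqs".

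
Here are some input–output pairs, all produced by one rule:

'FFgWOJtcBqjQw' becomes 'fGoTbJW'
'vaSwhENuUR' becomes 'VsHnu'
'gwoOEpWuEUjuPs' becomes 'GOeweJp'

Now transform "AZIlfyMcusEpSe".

aiFmUes

What's happening: keep every other character starting from the first (positions 1st, 3rd, 5th, ...), then flip the case of every letter.
"AZIlfyMcusEpSe" → "AIfMuES" → "aiFmUes".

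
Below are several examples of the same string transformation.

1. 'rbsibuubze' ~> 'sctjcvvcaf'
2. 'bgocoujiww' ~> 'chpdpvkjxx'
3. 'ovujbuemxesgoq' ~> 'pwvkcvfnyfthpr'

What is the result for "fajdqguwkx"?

What's happening: shift every letter 1 place forward in the alphabet (wrapping around).
Doing the same to "fajdqguwkx": "gbkerhvxly".

gbkerhvxly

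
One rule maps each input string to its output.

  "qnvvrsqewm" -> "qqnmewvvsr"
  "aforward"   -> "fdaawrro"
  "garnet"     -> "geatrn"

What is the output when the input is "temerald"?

The rule is to sort the characters into reverse alphabetical order, then swap the front and back halves of the string.
Starting from "temerald": after the first operation, "trmleeda"; after the second, "eedatrml".

eedatrml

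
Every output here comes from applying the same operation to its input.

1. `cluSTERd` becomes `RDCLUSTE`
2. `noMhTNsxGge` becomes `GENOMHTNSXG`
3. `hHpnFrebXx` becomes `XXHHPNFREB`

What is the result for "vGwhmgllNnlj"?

LJVGWHMGLLNN

The transformation: move the last 2 characters to the front (rotate right by 2), then convert every letter to uppercase.
On "vGwhmgllNnlj": the first step gives "ljvGwhmgllNn", and the second then gives "LJVGWHMGLLNN".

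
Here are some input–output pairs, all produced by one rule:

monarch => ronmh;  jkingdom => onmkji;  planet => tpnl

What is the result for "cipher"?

In each case the input is transformed by: sort the characters into reverse alphabetical order, then delete the last 2 characters.
Working it through for "cipher": intermediate "rpihec", final "rpih".
(Check on "planet": → "tpnlea" → "tpnl" ✓)

rpih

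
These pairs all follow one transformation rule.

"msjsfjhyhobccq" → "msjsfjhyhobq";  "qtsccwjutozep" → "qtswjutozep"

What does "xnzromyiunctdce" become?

Rule — remove every "c".
Doing the same to "xnzromyiunctdce": "xnzromyiuntde".

xnzromyiuntde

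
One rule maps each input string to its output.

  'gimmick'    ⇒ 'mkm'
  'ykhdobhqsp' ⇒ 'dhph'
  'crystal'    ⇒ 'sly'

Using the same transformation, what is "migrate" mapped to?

Rule — move the first 3 characters to the end (rotate left by 3), then keep one character in every 3, starting at position 1 (positions 1st, 4th, 7th, ...).
Working it through for "migrate": intermediate "ratemig", final "reg".

reg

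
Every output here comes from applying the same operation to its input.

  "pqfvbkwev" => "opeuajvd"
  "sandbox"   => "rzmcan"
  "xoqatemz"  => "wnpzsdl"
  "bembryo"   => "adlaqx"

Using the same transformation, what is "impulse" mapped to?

hlotkr

Each output is the input with this applied: shift every letter 1 place backward in the alphabet (wrapping around), then delete the last character.
For "impulse" the result is "hlotkr".
(Check on "sandbox": → "rzmcanw" → "rzmcan" ✓)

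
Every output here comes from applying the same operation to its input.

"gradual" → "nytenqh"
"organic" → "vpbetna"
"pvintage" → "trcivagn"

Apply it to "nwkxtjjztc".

gpajxkgwwm

What's happening: move the last 2 characters to the front (rotate right by 2), then shift every letter 13 places forward in the alphabet (wrapping around) — i.e. ROT13.
Applying both steps to "nwkxtjjztc": "tcnwkxtjjz", then "gpajxkgwwm".
(Check on "pvintage": → "gepvinta" → "trcivagn" ✓)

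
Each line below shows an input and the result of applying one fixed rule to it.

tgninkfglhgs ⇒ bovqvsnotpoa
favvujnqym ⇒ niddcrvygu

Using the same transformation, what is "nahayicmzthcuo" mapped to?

vipigqkuhbpkcw

The rule is to shift every letter 8 places forward in the alphabet (wrapping around).
On "nahayicmzthcuo" that produces "vipigqkuhbpkcw".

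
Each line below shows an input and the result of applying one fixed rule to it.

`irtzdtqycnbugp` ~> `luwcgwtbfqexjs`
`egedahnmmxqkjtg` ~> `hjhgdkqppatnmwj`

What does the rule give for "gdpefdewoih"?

Looking at the pairs, the operation is to shift every letter 3 places forward in the alphabet (wrapping around).
"gdpefdewoih" → "jgshighzrlk".

jgshighzrlk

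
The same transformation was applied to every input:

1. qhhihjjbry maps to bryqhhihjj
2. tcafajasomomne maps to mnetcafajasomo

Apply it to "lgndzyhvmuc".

Looking at the pairs, the operation is to move the last 3 characters to the front (rotate right by 3).
"lgndzyhvmuc" → "muclgndzyhv".

muclgndzyhv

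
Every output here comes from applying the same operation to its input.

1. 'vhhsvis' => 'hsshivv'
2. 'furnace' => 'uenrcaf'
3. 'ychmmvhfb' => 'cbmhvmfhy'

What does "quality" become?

The pattern: swap the first and last characters, then swap each adjacent pair of characters (1↔2, 3↔4, ...).
Working it through for "quality": intermediate "yualitq", final "uylatiq".

uylatiq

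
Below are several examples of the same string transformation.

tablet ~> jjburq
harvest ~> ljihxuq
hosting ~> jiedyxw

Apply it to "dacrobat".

jhetsrqq

Each output is the input with this applied: sort the characters into reverse alphabetical order, then shift every letter 10 places backward in the alphabet (wrapping around).
On "dacrobat": the first step gives "trodcbaa", and the second then gives "jhetsrqq".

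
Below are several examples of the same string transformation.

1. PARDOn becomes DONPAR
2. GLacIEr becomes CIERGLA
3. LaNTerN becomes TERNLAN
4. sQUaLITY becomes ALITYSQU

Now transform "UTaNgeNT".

The transformation: move the first 3 characters to the end (rotate left by 3), then convert every letter to uppercase.
On "UTaNgeNT": the first step gives "NgeNTUTa", and the second then gives "NGENTUTA".

NGENTUTA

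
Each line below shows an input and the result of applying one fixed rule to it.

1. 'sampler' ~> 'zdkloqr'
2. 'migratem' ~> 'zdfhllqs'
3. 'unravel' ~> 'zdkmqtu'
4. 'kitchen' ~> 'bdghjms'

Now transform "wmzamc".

The pattern: sort the characters into alphabetical order, then shift every letter 1 place backward in the alphabet (wrapping around).
Starting from "wmzamc": after the first operation, "acmmwz"; after the second, "zbllvy".
(Check on "unravel": → "aelnruv" → "zdkmqtu" ✓)

zbllvy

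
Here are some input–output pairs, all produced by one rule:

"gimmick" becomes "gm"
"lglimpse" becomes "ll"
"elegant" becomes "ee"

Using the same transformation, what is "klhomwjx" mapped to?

kh

Each output is the input with this applied: keep every other character starting from the first (positions 1st, 3rd, 5th, ...), then keep only the first 2 characters.
Working it through for "klhomwjx": intermediate "khmj", final "kh".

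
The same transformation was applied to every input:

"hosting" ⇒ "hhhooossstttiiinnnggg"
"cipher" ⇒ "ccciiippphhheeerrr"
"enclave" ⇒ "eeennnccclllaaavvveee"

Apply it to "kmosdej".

Looking at the pairs, the operation is to repeat every character 3 times.
"kmosdej" → "kkkmmmooosssdddeeejjj".

kkkmmmooosssdddeeejjj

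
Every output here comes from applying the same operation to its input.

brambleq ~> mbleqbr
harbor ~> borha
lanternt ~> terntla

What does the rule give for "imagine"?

What's happening: move the first 3 characters to the end (rotate left by 3), then delete the last character.
On "imagine": the first step gives "gineima", and the second then gives "gineim".

gineim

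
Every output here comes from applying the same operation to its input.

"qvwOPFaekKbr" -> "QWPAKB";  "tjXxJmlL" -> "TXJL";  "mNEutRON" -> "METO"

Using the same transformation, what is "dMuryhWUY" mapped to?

DUYWY

What's happening: keep every other character starting from the first (positions 1st, 3rd, 5th, ...), then convert every letter to uppercase.
For "dMuryhWUY", step one produces "duyWY"; step two turns that into "DUYWY".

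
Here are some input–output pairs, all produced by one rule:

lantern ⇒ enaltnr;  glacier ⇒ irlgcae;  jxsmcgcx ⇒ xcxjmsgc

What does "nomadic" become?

The rule is to swap each adjacent pair of characters (1↔2, 3↔4, ...), then move the last 2 characters to the front (rotate right by 2).
"nomadic" → "dconami".

dconami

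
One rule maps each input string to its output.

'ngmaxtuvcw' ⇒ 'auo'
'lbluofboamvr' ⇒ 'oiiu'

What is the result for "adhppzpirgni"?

ua

Each output is the input with this applied: shift every letter 6 places backward in the alphabet (wrapping around), then keep only the vowels.
So "adhppzpirgni" becomes "ua".
(Check on "ngmaxtuvcw": → "hagurnopwq" → "auo" ✓)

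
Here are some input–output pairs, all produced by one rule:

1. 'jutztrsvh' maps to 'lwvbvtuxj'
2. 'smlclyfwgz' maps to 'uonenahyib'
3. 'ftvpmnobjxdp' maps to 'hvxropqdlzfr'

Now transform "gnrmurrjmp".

iptowttlor

The rule is to shift every letter 2 places forward in the alphabet (wrapping around).
On "gnrmurrjmp" that produces "iptowttlor".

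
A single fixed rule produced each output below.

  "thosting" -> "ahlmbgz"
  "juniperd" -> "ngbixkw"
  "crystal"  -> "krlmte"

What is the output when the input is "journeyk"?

Each output is the input with this applied: shift every letter 7 places backward in the alphabet (wrapping around), then delete the first character.
Applying both steps to "journeyk": "chnkgxrd", then "hnkgxrd".
(Check on "thosting": → "mahlmbgz" → "ahlmbgz" ✓)

hnkgxrd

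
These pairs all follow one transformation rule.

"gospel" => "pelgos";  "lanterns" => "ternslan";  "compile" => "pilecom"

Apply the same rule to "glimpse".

The rule is to move the first 3 characters to the end (rotate left by 3).
So "glimpse" becomes "mpsegli".

mpsegli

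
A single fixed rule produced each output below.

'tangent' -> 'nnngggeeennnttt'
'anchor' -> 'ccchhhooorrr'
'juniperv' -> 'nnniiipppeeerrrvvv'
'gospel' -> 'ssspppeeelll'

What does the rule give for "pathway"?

ttthhhwwwaaayyy

Looking at the pairs, the operation is to delete the first 2 characters, then repeat every character 3 times.
On "pathway": the first step gives "thway", and the second then gives "ttthhhwwwaaayyy".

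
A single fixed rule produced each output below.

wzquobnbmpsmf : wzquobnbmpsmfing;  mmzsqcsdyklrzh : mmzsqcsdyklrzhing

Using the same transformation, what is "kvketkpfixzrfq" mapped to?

kvketkpfixzrfqing

What's happening: append "ing".
So "kvketkpfixzrfq" becomes "kvketkpfixzrfqing".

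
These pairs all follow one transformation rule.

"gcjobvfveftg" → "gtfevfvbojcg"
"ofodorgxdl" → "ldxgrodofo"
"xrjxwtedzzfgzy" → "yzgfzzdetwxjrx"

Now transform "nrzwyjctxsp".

psxtcjywzrn

What's happening: reverse the string.
For "nrzwyjctxsp" the result is "psxtcjywzrn".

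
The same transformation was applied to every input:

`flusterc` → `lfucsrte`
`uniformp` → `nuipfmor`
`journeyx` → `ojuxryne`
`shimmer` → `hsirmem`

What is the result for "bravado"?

rbaovda

Looking at the pairs, the operation is to move the first character to the end, then take characters alternately from the front and the back (1st, last, 2nd, 2nd-last, ...).
Applying both steps to "bravado": "ravadob", then "rbaovda".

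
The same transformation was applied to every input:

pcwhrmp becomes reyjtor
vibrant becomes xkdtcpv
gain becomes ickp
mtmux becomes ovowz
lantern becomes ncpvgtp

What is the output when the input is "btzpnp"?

The transformation: shift every letter 2 places forward in the alphabet (wrapping around).
Applying that to "btzpnp" gives "dvbrpr".

dvbrpr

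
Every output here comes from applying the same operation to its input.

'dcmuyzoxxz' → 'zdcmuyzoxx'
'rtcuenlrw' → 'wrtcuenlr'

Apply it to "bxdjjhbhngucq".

qbxdjjhbhnguc

In each case the input is transformed by: move the last character to the front.
"bxdjjhbhngucq" → "qbxdjjhbhnguc".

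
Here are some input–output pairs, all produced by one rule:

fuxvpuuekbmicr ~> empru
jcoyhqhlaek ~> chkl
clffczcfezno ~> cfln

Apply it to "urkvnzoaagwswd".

adnrw

What's happening: keep one character in every 3, starting at position 2 (positions 2nd, 5th, 8th, ...), then sort the characters into alphabetical order.
On "urkvnzoaagwswd": the first step gives "rnawd", and the second then gives "adnrw".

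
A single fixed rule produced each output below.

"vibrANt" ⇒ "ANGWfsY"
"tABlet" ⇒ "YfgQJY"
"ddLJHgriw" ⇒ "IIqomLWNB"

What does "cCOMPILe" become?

HhtrunqJ

Rule — shift every letter 5 places forward in the alphabet (wrapping around), then flip the case of every letter.
For "cCOMPILe", step one produces "hHTRUNQj"; step two turns that into "HhtrunqJ".
(Check on "ddLJHgriw": → "iiQOMlwnb" → "IIqomLWNB" ✓)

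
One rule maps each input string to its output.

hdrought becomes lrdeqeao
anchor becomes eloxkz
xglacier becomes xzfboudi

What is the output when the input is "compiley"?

mfibvzlj

The pattern: move the first 3 characters to the end (rotate left by 3), then shift every letter 3 places backward in the alphabet (wrapping around).
"compiley" → "mfibvzlj".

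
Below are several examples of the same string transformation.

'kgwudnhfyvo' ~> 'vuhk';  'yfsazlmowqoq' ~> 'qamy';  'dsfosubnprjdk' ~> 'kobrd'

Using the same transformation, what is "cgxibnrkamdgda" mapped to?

dirmc

Rule — keep one character in every 3, starting at position 1 (positions 1st, 4th, 7th, ...), then swap the first and last characters.
So "cgxibnrkamdgda" becomes "dirmc".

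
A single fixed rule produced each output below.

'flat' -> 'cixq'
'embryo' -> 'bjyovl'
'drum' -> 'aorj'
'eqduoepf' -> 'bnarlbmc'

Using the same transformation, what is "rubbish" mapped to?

oryyfpe

Rule — shift every letter 3 places backward in the alphabet (wrapping around).
Doing the same to "rubbish": "oryyfpe".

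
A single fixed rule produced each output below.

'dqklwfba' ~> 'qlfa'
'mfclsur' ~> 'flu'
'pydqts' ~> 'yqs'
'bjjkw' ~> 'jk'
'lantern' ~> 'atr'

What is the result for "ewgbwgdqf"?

wbgq

What's happening: keep every other character starting from the second (positions 2nd, 4th, 6th, ...).
On "ewgbwgdqf" that produces "wbgq".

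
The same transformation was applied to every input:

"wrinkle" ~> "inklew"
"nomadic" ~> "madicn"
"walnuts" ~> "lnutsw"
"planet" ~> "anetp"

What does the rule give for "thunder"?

Rule — move the first 2 characters to the end (rotate left by 2), then delete the last character.
For "thunder", step one produces "underth"; step two turns that into "undert".

undert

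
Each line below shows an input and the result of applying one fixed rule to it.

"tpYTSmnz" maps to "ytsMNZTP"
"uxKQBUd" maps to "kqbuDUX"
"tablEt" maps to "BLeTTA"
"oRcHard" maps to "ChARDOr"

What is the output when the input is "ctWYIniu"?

wyiNIUCT

Looking at the pairs, the operation is to move the first 2 characters to the end (rotate left by 2), then flip the case of every letter.
On "ctWYIniu": the first step gives "WYIniuct", and the second then gives "wyiNIUCT".
(Check on "tpYTSmnz": → "YTSmnztp" → "ytsMNZTP" ✓)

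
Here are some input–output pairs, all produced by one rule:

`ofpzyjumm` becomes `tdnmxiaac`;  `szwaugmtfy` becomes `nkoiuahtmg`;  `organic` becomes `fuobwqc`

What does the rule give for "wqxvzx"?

eljnlk

The rule is to shift every letter 12 places backward in the alphabet (wrapping around), then move the first character to the end.
Doing the same to "wqxvzx": "eljnlk".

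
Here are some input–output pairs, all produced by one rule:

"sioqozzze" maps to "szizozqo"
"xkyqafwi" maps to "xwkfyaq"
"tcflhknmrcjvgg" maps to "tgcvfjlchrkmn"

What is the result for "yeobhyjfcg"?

ycefojbyh

Each output is the input with this applied: delete the last character, then take characters alternately from the front and the back (1st, last, 2nd, 2nd-last, ...).
Working it through for "yeobhyjfcg": intermediate "yeobhyjfc", final "ycefojbyh".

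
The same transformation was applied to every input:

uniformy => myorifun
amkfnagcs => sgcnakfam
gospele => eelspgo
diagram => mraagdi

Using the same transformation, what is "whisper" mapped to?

rpeiswh

What's happening: swap each adjacent pair of characters (1↔2, 3↔4, ...), then reverse the string.
"whisper" → "hwsiepr" → "rpeiswh".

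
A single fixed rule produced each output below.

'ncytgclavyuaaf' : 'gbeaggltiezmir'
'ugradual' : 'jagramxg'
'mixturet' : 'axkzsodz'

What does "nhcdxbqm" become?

The transformation: shift every letter 6 places forward in the alphabet (wrapping around), then swap the front and back halves of the string.
"nhcdxbqm" → "tnijdhws" → "dhwstnij".
(Check on "mixturet": → "sodzaxkz" → "axkzsodz" ✓)

dhwstnij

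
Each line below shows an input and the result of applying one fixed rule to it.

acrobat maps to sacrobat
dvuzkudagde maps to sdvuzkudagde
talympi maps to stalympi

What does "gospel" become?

sgospel

Each output is the input with this applied: prepend "s".
"gospel" → "sgospel".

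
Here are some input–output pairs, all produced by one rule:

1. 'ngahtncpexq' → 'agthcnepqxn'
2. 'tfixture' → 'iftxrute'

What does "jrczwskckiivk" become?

crwzkskciikvj

In each case the input is transformed by: move the first character to the end, then swap each adjacent pair of characters (1↔2, 3↔4, ...).
"jrczwskckiivk" → "rczwskckiivkj" → "crwzkskciikvj".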